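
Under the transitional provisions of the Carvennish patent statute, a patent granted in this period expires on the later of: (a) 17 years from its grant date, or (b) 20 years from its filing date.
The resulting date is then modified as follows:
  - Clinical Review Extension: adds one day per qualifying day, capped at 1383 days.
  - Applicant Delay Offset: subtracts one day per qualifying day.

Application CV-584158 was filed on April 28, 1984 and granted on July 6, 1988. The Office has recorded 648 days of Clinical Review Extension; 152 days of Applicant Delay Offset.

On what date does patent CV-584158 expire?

(a) grant + 17 years → 6 July 2005.
(b) filing + 20 years → 28 April 2004.
Later of the two: 6 July 2005.
Clinical Review Extension: 648 days (within the 1383-day cap) → +648 days → 15 April 2007.
Applicant Delay Offset: −152 days → 14 November 2006.

2006-11-14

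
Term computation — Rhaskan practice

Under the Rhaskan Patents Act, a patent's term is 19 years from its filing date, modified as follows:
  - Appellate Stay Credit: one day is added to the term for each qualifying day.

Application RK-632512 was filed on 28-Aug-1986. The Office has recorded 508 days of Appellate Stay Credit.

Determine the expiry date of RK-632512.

2007-01-18

Base term: filing date + 19 years → 28 August 2005.
Appellate Stay Credit: +508 days → 18 January 2007.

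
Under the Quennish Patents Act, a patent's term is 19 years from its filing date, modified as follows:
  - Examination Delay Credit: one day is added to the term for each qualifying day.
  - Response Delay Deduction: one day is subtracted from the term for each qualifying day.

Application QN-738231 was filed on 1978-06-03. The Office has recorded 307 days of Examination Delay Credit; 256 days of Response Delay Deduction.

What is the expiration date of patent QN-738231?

July 24, 1997

Base term: filing date + 19 years → 3 June 1997.
Examination Delay Credit: +307 days → 6 April 1998.
Response Delay Deduction: −256 days → 24 July 1997.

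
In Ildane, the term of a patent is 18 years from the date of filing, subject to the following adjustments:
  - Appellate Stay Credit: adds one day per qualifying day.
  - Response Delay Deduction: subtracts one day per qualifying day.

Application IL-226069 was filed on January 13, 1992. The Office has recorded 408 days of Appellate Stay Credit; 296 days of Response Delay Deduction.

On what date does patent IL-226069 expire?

Base term: filing date + 18 years → 13 January 2010.
Appellate Stay Credit: +408 days → 25 February 2011.
Response Delay Deduction: −296 days → 5 May 2010.

May 5, 2010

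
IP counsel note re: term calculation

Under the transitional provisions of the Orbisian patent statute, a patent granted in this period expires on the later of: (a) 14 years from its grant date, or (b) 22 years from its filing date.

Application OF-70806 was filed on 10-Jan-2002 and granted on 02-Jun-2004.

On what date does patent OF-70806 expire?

January 10, 2024

(a) grant + 14 years → 2 June 2018.
(b) filing + 22 years → 10 January 2024.
Later of the two: 10 January 2024.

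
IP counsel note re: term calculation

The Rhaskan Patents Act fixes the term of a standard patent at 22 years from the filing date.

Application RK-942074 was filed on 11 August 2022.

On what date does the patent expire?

Filing date + 22 years → 11 August 2044.

2044-08-11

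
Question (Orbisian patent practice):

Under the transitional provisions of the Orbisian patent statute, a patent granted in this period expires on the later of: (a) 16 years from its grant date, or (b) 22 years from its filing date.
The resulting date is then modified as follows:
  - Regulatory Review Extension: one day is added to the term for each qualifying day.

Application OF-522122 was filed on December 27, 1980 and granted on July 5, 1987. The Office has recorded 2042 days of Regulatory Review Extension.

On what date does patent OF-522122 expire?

February 5, 2009

(a) grant + 16 years → 5 July 2003.
(b) filing + 22 years → 27 December 2002.
Later of the two: 5 July 2003.
Regulatory Review Extension: +2042 days → 5 February 2009.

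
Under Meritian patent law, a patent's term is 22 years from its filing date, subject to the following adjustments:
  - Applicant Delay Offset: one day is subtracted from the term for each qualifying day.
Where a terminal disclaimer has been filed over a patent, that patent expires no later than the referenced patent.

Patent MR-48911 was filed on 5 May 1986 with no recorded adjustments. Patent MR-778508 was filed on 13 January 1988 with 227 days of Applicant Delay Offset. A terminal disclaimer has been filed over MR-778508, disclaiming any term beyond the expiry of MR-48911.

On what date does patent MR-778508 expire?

Natural term of MR-778508:
  Base: filing + 22 years → 13 January 2010.
  Applicant Delay Offset: −227 days → 31 May 2009.
Expiry of referenced patent MR-48911:
  Base: filing + 22 years → 5 May 2008.
Terminal disclaimer: MR-778508 expires on the earlier of 31 May 2009 and 5 May 2008.

May 5, 2008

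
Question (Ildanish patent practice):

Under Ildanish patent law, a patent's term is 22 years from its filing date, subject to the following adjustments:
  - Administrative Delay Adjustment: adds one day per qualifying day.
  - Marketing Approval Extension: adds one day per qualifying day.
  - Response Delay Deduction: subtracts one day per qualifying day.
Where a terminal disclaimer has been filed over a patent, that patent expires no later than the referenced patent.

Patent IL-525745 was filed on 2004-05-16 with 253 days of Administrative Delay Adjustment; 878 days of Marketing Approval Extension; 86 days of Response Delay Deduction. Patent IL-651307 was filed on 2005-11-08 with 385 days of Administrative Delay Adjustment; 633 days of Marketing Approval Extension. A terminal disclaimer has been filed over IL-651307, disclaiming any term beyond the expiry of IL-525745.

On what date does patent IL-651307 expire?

2029-03-26

Natural term of IL-651307:
  Base: filing + 22 years → 8 November 2027.
  Administrative Delay Adjustment: +385 days → 27 November 2028.
  Marketing Approval Extension: +633 days → 22 August 2030.
Expiry of referenced patent IL-525745:
  Base: filing + 22 years → 16 May 2026.
  Administrative Delay Adjustment: +253 days → 24 January 2027.
  Marketing Approval Extension: +878 days → 20 June 2029.
  Response Delay Deduction: −86 days → 26 March 2029.
Terminal disclaimer: IL-651307 expires on the earlier of 22 August 2030 and 26 March 2029.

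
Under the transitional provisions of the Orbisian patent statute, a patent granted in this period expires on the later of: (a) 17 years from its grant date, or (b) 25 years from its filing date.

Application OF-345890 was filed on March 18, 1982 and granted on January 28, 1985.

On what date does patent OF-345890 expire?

2007-03-18

(a) grant + 17 years → 28 January 2002.
(b) filing + 25 years → 18 March 2007.
Later of the two: 18 March 2007.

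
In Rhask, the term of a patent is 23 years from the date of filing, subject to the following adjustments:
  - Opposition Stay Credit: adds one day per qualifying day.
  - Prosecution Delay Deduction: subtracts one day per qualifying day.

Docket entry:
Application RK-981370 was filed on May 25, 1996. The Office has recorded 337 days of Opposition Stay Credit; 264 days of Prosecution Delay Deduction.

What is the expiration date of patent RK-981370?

August 6, 2019

Base term: filing date + 23 years → 25 May 2019.
Opposition Stay Credit: +337 days → 26 April 2020.
Prosecution Delay Deduction: −264 days → 6 August 2019.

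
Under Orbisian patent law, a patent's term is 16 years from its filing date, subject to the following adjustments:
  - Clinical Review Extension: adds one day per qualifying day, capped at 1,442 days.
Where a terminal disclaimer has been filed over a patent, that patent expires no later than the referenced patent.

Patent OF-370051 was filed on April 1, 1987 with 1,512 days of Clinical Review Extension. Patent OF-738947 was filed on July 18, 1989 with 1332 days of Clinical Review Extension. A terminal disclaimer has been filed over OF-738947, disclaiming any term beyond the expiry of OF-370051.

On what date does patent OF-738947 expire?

March 13, 2007

Natural term of OF-738947:
  Base: filing + 16 years → 18 July 2005.
  Clinical Review Extension: 1332 days (within the 1442-day cap) → +1332 days → 11 March 2009.
Expiry of referenced patent OF-370051:
  Base: filing + 16 years → 1 April 2003.
  Clinical Review Extension: 1512 days claimed exceeds the 1442-day cap, so +1442 days → 13 March 2007.
Terminal disclaimer: OF-738947 expires on the earlier of 11 March 2009 and 13 March 2007.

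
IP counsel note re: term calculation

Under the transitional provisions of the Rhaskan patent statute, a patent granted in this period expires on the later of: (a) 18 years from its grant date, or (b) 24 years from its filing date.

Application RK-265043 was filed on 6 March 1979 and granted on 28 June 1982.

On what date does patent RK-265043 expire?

2003-03-06

(a) grant + 18 years → 28 June 2000.
(b) filing + 24 years → 6 March 2003.
Later of the two: 6 March 2003.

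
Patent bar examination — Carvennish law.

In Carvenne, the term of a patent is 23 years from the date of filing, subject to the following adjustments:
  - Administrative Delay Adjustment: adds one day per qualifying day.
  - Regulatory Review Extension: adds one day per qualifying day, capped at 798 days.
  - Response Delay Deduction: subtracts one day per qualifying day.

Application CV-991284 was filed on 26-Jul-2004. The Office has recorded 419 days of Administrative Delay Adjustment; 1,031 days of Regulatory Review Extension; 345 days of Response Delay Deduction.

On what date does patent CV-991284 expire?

Base term: filing date + 23 years → 26 July 2027.
Administrative Delay Adjustment: +419 days → 17 September 2028.
Regulatory Review Extension: 1031 days claimed exceeds the 798-day cap, so +798 days → 24 November 2030.
Response Delay Deduction: −345 days → 14 December 2029.

December 14, 2029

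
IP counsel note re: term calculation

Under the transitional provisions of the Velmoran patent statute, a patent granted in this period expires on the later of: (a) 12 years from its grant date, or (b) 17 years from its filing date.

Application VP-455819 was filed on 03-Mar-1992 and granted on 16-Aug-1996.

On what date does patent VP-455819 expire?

(a) grant + 12 years → 16 August 2008.
(b) filing + 17 years → 3 March 2009.
Later of the two: 3 March 2009.

March 3, 2009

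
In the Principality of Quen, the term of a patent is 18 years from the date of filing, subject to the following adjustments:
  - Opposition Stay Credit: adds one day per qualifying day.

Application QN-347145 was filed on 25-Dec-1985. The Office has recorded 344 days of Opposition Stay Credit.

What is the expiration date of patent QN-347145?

Base term: filing date + 18 years → 25 December 2003.
Opposition Stay Credit: +344 days → 3 December 2004.

December 3, 2004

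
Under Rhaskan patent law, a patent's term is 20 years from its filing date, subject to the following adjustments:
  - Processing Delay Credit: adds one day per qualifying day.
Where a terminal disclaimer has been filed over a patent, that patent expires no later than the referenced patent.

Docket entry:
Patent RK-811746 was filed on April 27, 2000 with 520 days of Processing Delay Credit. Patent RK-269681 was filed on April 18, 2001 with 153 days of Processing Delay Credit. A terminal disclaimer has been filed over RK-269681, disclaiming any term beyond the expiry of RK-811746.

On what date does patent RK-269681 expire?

Natural term of RK-269681:
  Base: filing + 20 years → 18 April 2021.
  Processing Delay Credit: +153 days → 18 September 2021.
Expiry of referenced patent RK-811746:
  Base: filing + 20 years → 27 April 2020.
  Processing Delay Credit: +520 days → 29 September 2021.
Terminal disclaimer: RK-269681 expires on the earlier of 18 September 2021 and 29 September 2021.

2021-09-18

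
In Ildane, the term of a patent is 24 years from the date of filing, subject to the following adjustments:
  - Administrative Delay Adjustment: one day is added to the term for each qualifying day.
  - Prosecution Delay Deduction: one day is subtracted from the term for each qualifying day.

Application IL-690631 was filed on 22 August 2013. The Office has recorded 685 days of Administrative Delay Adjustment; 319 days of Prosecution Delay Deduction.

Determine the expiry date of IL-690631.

Base term: filing date + 24 years → 22 August 2037.
Administrative Delay Adjustment: +685 days → 8 July 2039.
Prosecution Delay Deduction: −319 days → 23 August 2038.

2038-08-23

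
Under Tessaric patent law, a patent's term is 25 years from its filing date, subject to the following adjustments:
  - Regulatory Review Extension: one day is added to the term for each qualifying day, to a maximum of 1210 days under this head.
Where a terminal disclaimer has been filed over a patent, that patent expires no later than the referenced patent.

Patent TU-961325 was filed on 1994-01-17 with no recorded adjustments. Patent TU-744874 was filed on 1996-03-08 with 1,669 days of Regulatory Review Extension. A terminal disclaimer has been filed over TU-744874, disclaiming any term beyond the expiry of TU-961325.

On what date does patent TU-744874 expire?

2019-01-17

Natural term of TU-744874:
  Base: filing + 25 years → 8 March 2021.
  Regulatory Review Extension: 1669 days claimed exceeds the 1210-day cap, so +1210 days → 30 June 2024.
Expiry of referenced patent TU-961325:
  Base: filing + 25 years → 17 January 2019.
Terminal disclaimer: TU-744874 expires on the earlier of 30 June 2024 and 17 January 2019.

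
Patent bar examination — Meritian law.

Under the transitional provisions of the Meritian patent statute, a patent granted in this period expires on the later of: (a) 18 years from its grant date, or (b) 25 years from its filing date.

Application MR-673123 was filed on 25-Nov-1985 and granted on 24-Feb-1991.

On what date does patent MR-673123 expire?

November 25, 2010

(a) grant + 18 years → 24 February 2009.
(b) filing + 25 years → 25 November 2010.
Later of the two: 25 November 2010.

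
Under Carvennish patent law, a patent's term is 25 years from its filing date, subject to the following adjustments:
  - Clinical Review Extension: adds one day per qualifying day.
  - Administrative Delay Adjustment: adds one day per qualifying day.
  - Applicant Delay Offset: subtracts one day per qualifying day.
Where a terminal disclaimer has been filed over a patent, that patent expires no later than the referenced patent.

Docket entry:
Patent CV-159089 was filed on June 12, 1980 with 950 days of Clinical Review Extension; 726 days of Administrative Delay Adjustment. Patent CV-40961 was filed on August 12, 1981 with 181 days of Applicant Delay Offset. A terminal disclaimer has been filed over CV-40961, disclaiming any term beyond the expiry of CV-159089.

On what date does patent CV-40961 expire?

Natural term of CV-40961:
  Base: filing + 25 years → 12 August 2006.
  Applicant Delay Offset: −181 days → 12 February 2006.
Expiry of referenced patent CV-159089:
  Base: filing + 25 years → 12 June 2005.
  Clinical Review Extension: +950 days → 18 January 2008.
  Administrative Delay Adjustment: +726 days → 13 January 2010.
Terminal disclaimer: CV-40961 expires on the earlier of 12 February 2006 and 13 January 2010.

2006-02-12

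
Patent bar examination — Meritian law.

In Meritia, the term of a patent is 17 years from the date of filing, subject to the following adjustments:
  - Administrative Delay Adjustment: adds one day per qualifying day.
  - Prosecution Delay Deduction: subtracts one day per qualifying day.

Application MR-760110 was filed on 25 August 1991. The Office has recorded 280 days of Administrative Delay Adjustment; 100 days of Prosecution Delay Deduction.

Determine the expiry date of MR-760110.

Base term: filing date + 17 years → 25 August 2008.
Administrative Delay Adjustment: +280 days → 1 June 2009.
Prosecution Delay Deduction: −100 days → 21 February 2009.

February 21, 2009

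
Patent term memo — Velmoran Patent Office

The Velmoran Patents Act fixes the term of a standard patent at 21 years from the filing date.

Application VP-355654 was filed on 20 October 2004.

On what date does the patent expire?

October 20, 2025

Filing date + 21 years → 20 October 2025.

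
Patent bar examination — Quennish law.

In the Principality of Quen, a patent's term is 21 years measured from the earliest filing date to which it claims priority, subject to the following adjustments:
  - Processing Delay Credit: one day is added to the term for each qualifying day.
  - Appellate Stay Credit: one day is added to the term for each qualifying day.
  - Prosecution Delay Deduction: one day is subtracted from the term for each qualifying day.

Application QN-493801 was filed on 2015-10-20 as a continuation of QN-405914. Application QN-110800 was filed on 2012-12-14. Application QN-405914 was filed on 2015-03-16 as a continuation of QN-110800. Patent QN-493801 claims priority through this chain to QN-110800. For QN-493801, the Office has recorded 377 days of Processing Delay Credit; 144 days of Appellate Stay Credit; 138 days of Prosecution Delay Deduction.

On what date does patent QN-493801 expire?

January 1, 2035

Earliest priority filing: 14 December 2012.
Base term: 14 December 2012 + 21 years → 14 December 2033.
Processing Delay Credit: +377 days → 26 December 2034.
Appellate Stay Credit: +144 days → 19 May 2035.
Prosecution Delay Deduction: −138 days → 1 January 2035.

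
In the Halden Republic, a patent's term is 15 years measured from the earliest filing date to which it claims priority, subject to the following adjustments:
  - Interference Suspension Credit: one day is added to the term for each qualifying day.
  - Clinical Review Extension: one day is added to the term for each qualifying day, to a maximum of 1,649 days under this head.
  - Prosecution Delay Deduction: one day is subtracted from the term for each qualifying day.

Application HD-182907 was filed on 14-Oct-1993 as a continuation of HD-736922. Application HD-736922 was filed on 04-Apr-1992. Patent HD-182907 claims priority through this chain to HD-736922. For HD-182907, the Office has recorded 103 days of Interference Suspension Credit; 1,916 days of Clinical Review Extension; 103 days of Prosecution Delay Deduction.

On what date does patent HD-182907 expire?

Earliest priority filing: 4 April 1992.
Base term: 4 April 1992 + 15 years → 4 April 2007.
Interference Suspension Credit: +103 days → 16 July 2007.
Clinical Review Extension: 1916 days claimed exceeds the 1649-day cap, so +1649 days → 20 January 2012.
Prosecution Delay Deduction: −103 days → 9 October 2011.

October 9, 2011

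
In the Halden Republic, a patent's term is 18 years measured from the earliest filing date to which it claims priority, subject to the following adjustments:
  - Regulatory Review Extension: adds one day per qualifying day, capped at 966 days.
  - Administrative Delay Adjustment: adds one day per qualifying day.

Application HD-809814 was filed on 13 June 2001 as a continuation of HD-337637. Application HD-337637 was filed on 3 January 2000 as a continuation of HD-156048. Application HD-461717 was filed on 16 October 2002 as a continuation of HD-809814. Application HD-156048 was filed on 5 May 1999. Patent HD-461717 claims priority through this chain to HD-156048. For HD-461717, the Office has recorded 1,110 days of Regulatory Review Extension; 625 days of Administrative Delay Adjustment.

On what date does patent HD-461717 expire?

2021-09-12

Earliest priority filing: 5 May 1999.
Base term: 5 May 1999 + 18 years → 5 May 2017.
Regulatory Review Extension: 1110 days claimed exceeds the 966-day cap, so +966 days → 27 December 2019.
Administrative Delay Adjustment: +625 days → 12 September 2021.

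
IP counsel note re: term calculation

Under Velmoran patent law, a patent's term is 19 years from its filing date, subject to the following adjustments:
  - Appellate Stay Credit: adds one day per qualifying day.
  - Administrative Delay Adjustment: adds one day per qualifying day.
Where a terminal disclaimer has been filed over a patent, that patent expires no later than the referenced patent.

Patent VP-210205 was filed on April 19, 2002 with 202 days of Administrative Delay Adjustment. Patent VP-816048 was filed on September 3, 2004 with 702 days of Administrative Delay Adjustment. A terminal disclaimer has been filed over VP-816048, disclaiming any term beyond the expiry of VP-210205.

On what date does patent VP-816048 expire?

Natural term of VP-816048:
  Base: filing + 19 years → 3 September 2023.
  Administrative Delay Adjustment: +702 days → 5 August 2025.
Expiry of referenced patent VP-210205:
  Base: filing + 19 years → 19 April 2021.
  Administrative Delay Adjustment: +202 days → 7 November 2021.
Terminal disclaimer: VP-816048 expires on the earlier of 5 August 2025 and 7 November 2021.

2021-11-07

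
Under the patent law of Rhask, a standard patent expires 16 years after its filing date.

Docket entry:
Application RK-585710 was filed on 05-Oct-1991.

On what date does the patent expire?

Filing date + 16 years → 5 October 2007.

October 5, 2007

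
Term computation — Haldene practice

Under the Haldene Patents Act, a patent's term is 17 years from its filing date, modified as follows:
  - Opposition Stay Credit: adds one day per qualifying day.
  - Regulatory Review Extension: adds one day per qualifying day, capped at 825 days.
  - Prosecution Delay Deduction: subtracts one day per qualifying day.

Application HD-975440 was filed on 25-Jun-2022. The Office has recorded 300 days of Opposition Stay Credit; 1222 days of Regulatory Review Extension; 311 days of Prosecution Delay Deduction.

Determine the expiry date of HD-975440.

September 16, 2041

Base term: filing date + 17 years → 25 June 2039.
Opposition Stay Credit: +300 days → 20 April 2040.
Regulatory Review Extension: 1222 days claimed exceeds the 825-day cap, so +825 days → 24 July 2042.
Prosecution Delay Deduction: −311 days → 16 September 2041.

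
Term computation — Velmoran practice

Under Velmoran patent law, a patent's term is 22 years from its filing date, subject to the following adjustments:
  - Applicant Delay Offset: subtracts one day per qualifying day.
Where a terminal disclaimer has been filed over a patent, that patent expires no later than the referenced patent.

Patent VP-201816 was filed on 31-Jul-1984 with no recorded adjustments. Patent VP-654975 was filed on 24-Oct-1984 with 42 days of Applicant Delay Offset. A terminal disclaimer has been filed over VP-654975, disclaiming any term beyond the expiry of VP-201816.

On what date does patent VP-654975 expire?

Natural term of VP-654975:
  Base: filing + 22 years → 24 October 2006.
  Applicant Delay Offset: −42 days → 12 September 2006.
Expiry of referenced patent VP-201816:
  Base: filing + 22 years → 31 July 2006.
Terminal disclaimer: VP-654975 expires on the earlier of 12 September 2006 and 31 July 2006.

July 31, 2006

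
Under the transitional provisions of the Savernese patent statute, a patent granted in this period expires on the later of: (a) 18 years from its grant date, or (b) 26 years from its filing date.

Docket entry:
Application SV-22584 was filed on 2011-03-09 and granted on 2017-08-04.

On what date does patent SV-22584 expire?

March 9, 2037

(a) grant + 18 years → 4 August 2035.
(b) filing + 26 years → 9 March 2037.
Later of the two: 9 March 2037.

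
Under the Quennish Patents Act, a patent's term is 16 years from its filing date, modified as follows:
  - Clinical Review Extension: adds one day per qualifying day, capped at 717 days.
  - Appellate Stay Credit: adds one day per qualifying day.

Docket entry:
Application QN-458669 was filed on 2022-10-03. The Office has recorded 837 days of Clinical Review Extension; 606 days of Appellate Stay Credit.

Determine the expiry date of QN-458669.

May 18, 2042

Base term: filing date + 16 years → 3 October 2038.
Clinical Review Extension: 837 days claimed exceeds the 717-day cap, so +717 days → 19 September 2040.
Appellate Stay Credit: +606 days → 18 May 2042.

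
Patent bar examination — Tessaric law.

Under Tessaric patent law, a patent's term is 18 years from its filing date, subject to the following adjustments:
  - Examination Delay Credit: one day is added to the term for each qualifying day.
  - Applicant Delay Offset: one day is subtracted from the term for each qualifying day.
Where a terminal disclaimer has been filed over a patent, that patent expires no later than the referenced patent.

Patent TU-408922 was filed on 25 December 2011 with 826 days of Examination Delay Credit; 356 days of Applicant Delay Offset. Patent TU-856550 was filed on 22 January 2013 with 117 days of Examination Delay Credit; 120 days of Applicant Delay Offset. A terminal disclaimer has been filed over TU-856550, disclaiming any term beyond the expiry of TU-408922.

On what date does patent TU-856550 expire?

January 19, 2031

Natural term of TU-856550:
  Base: filing + 18 years → 22 January 2031.
  Examination Delay Credit: +117 days → 19 May 2031.
  Applicant Delay Offset: −120 days → 19 January 2031.
Expiry of referenced patent TU-408922:
  Base: filing + 18 years → 25 December 2029.
  Examination Delay Credit: +826 days → 30 March 2032.
  Applicant Delay Offset: −356 days → 9 April 2031.
Terminal disclaimer: TU-856550 expires on the earlier of 19 January 2031 and 9 April 2031.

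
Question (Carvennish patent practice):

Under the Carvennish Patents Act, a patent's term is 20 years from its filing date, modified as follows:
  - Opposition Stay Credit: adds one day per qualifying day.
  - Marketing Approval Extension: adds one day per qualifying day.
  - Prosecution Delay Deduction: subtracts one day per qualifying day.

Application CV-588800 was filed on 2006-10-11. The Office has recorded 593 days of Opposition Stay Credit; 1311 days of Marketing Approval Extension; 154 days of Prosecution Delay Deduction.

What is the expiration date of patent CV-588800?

Base term: filing date + 20 years → 11 October 2026.
Opposition Stay Credit: +593 days → 26 May 2028.
Marketing Approval Extension: +1311 days → 28 December 2031.
Prosecution Delay Deduction: −154 days → 27 July 2031.

July 27, 2031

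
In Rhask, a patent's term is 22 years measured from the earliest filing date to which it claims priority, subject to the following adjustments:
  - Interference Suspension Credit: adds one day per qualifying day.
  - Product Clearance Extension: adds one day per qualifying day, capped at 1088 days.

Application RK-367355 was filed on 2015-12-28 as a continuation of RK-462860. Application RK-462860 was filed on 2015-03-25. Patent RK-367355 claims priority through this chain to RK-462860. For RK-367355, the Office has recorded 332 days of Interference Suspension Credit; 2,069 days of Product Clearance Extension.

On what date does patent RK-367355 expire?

2041-02-12

Earliest priority filing: 25 March 2015.
Base term: 25 March 2015 + 22 years → 25 March 2037.
Interference Suspension Credit: +332 days → 20 February 2038.
Product Clearance Extension: 2069 days claimed exceeds the 1088-day cap, so +1088 days → 12 February 2041.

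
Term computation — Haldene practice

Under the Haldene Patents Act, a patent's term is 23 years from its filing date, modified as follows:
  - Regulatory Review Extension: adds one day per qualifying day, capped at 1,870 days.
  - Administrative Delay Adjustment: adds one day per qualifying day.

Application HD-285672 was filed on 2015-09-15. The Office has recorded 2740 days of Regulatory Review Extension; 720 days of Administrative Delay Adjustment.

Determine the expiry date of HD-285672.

Base term: filing date + 23 years → 15 September 2038.
Regulatory Review Extension: 2740 days claimed exceeds the 1870-day cap, so +1870 days → 29 October 2043.
Administrative Delay Adjustment: +720 days → 18 October 2045.

October 18, 2045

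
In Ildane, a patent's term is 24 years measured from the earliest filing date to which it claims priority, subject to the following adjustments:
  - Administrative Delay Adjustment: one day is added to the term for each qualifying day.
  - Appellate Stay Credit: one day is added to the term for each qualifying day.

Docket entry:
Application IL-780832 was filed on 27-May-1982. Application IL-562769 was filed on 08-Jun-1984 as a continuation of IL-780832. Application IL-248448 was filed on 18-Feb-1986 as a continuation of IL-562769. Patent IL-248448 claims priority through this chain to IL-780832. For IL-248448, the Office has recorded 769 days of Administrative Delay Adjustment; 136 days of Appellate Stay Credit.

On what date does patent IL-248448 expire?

Earliest priority filing: 27 May 1982.
Base term: 27 May 1982 + 24 years → 27 May 2006.
Administrative Delay Adjustment: +769 days → 4 July 2008.
Appellate Stay Credit: +136 days → 17 November 2008.

2008-11-17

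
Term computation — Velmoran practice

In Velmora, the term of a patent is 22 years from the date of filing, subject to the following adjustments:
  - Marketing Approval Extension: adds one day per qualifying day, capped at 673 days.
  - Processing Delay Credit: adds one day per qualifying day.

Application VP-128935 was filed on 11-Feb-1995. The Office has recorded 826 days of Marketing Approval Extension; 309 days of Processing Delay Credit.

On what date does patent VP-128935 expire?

2019-10-21

Base term: filing date + 22 years → 11 February 2017.
Marketing Approval Extension: 826 days claimed exceeds the 673-day cap, so +673 days → 16 December 2018.
Processing Delay Credit: +309 days → 21 October 2019.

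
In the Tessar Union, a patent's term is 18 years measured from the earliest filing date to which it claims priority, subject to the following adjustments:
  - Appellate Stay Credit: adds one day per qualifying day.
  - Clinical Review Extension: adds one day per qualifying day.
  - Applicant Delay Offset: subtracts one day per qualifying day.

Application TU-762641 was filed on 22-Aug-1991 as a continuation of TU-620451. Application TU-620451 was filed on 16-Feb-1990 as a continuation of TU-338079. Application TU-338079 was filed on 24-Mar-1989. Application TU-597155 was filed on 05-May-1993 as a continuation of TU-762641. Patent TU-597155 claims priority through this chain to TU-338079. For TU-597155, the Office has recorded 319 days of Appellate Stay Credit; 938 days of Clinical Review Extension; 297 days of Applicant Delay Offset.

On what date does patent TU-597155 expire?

2009-11-08

Earliest priority filing: 24 March 1989.
Base term: 24 March 1989 + 18 years → 24 March 2007.
Appellate Stay Credit: +319 days → 6 February 2008.
Clinical Review Extension: +938 days → 1 September 2010.
Applicant Delay Offset: −297 days → 8 November 2009.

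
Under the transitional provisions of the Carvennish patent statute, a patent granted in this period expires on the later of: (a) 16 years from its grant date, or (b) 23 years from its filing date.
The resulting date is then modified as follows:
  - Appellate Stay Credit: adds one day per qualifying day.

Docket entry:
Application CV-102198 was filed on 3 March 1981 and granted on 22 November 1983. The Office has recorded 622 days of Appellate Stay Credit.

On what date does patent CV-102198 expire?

November 15, 2005

(a) grant + 16 years → 22 November 1999.
(b) filing + 23 years → 3 March 2004.
Later of the two: 3 March 2004.
Appellate Stay Credit: +622 days → 15 November 2005.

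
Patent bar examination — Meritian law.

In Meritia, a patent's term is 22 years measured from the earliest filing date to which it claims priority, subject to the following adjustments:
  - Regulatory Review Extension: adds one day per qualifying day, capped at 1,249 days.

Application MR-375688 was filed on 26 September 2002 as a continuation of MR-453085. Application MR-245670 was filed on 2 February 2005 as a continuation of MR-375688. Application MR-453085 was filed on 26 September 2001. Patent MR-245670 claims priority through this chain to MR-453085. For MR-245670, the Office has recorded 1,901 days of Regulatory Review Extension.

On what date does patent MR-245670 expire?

Earliest priority filing: 26 September 2001.
Base term: 26 September 2001 + 22 years → 26 September 2023.
Regulatory Review Extension: 1901 days claimed exceeds the 1249-day cap, so +1249 days → 26 February 2027.

February 26, 2027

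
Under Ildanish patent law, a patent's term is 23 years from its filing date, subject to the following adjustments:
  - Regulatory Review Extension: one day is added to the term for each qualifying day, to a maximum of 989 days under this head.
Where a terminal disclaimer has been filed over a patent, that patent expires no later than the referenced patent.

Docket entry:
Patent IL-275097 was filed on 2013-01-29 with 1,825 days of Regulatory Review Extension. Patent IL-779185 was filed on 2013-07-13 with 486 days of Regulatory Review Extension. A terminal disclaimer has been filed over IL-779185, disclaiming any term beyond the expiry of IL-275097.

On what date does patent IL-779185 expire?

2037-11-11

Natural term of IL-779185:
  Base: filing + 23 years → 13 July 2036.
  Regulatory Review Extension: 486 days (within the 989-day cap) → +486 days → 11 November 2037.
Expiry of referenced patent IL-275097:
  Base: filing + 23 years → 29 January 2036.
  Regulatory Review Extension: 1825 days claimed exceeds the 989-day cap, so +989 days → 14 October 2038.
Terminal disclaimer: IL-779185 expires on the earlier of 11 November 2037 and 14 October 2038.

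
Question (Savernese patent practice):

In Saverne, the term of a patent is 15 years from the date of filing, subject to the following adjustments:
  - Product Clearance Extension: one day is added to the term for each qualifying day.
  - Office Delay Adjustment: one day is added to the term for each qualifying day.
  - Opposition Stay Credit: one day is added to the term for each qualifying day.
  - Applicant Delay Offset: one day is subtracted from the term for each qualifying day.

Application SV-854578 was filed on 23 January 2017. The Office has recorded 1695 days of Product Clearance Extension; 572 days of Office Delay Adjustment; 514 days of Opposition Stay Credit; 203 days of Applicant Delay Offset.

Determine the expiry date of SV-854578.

Base term: filing date + 15 years → 23 January 2032.
Product Clearance Extension: +1695 days → 13 September 2036.
Office Delay Adjustment: +572 days → 8 April 2038.
Opposition Stay Credit: +514 days → 4 September 2039.
Applicant Delay Offset: −203 days → 13 February 2039.

2039-02-13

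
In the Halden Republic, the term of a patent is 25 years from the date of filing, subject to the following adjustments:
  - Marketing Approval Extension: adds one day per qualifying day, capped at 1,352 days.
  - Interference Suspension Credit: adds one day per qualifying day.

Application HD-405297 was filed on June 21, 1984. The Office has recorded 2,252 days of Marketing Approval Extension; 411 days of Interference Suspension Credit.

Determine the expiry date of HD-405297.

April 19, 2014

Base term: filing date + 25 years → 21 June 2009.
Marketing Approval Extension: 2252 days claimed exceeds the 1352-day cap, so +1352 days → 4 March 2013.
Interference Suspension Credit: +411 days → 19 April 2014.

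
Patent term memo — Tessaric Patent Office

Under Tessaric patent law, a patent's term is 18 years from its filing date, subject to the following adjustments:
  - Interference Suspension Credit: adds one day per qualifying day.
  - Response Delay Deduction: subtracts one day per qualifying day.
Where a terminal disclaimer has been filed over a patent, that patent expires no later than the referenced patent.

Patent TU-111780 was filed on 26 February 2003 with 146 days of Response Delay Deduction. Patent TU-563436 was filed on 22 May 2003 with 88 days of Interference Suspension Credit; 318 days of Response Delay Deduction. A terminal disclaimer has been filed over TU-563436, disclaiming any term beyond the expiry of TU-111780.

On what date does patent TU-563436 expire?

2020-10-03

Natural term of TU-563436:
  Base: filing + 18 years → 22 May 2021.
  Interference Suspension Credit: +88 days → 18 August 2021.
  Response Delay Deduction: −318 days → 4 October 2020.
Expiry of referenced patent TU-111780:
  Base: filing + 18 years → 26 February 2021.
  Response Delay Deduction: −146 days → 3 October 2020.
Terminal disclaimer: TU-563436 expires on the earlier of 4 October 2020 and 3 October 2020.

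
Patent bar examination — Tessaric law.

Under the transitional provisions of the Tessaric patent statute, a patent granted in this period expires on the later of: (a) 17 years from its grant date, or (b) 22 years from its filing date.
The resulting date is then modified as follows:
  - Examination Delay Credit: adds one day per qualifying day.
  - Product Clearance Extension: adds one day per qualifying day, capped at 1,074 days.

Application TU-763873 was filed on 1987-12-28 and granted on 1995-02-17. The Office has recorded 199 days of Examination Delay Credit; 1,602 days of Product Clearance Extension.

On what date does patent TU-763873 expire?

2015-08-13

(a) grant + 17 years → 17 February 2012.
(b) filing + 22 years → 28 December 2009.
Later of the two: 17 February 2012.
Examination Delay Credit: +199 days → 3 September 2012.
Product Clearance Extension: 1602 days claimed exceeds the 1074-day cap, so +1074 days → 13 August 2015.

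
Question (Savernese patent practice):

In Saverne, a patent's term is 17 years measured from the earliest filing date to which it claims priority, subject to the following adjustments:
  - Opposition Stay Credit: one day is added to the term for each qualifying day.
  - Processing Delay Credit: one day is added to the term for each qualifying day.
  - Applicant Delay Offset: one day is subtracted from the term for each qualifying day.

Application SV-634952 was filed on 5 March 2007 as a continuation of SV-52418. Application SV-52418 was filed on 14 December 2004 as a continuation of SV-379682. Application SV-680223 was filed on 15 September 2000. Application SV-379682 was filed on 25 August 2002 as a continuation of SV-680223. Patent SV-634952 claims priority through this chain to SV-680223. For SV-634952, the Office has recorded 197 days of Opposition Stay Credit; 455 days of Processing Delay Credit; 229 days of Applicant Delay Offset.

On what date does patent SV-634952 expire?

Earliest priority filing: 15 September 2000.
Base term: 15 September 2000 + 17 years → 15 September 2017.
Opposition Stay Credit: +197 days → 31 March 2018.
Processing Delay Credit: +455 days → 29 June 2019.
Applicant Delay Offset: −229 days → 12 November 2018.

November 12, 2018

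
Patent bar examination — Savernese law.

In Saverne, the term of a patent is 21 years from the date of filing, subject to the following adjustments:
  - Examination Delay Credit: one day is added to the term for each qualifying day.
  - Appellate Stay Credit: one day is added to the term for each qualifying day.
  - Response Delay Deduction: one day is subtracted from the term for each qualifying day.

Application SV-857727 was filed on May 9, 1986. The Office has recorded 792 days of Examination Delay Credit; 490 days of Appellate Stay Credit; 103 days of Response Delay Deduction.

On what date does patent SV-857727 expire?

Base term: filing date + 21 years → 9 May 2007.
Examination Delay Credit: +792 days → 9 July 2009.
Appellate Stay Credit: +490 days → 11 November 2010.
Response Delay Deduction: −103 days → 31 July 2010.

July 31, 2010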